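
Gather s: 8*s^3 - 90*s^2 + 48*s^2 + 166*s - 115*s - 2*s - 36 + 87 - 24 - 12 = 8*s^3 - 42*s^2 + 49*s + 15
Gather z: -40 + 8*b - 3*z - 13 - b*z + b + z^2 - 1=9*b + z^2 + z*(-b - 3) - 54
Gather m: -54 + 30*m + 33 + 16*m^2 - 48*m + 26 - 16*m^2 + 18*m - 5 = 0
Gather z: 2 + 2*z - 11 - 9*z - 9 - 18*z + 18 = -25*z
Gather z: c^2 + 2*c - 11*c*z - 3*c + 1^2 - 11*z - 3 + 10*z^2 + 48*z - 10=c^2 - c + 10*z^2 + z*(37 - 11*c) - 12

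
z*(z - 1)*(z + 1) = z^3 - z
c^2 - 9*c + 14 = (c - 7)*(c - 2)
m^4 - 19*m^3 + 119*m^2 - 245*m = m*(m - 7)^2*(m - 5)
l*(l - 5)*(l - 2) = l^3 - 7*l^2 + 10*l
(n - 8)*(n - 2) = n^2 - 10*n + 16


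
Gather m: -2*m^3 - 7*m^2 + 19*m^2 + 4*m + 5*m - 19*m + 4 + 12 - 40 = -2*m^3 + 12*m^2 - 10*m - 24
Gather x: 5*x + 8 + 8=5*x + 16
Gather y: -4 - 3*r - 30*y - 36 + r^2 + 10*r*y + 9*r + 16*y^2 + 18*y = r^2 + 6*r + 16*y^2 + y*(10*r - 12) - 40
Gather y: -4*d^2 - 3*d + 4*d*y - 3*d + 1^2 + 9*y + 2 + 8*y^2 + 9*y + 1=-4*d^2 - 6*d + 8*y^2 + y*(4*d + 18) + 4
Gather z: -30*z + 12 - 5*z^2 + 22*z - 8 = -5*z^2 - 8*z + 4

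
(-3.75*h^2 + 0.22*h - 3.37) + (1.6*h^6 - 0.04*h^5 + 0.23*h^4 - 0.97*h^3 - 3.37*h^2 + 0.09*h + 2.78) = 1.6*h^6 - 0.04*h^5 + 0.23*h^4 - 0.97*h^3 - 7.12*h^2 + 0.31*h - 0.59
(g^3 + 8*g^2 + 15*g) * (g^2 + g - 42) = g^5 + 9*g^4 - 19*g^3 - 321*g^2 - 630*g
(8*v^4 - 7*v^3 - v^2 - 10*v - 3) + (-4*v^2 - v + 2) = 8*v^4 - 7*v^3 - 5*v^2 - 11*v - 1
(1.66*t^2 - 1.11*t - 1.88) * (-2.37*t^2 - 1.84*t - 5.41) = -3.9342*t^4 - 0.423699999999999*t^3 - 2.4826*t^2 + 9.4643*t + 10.1708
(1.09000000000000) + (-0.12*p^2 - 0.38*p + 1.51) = -0.12*p^2 - 0.38*p + 2.6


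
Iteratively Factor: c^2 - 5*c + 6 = (c - 2)*(c - 3)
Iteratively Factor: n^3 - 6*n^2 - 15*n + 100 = (n + 4)*(n^2 - 10*n + 25) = (n - 5)*(n + 4)*(n - 5)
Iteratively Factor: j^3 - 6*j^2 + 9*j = (j)*(j^2 - 6*j + 9) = j*(j - 3)*(j - 3)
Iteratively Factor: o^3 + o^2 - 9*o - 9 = (o + 1)*(o^2 - 9) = (o + 1)*(o + 3)*(o - 3)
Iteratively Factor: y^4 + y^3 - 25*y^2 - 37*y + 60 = (y - 5)*(y^3 + 6*y^2 + 5*y - 12) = (y - 5)*(y + 4)*(y^2 + 2*y - 3) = (y - 5)*(y + 3)*(y + 4)*(y - 1)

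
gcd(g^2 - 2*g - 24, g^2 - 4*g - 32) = g + 4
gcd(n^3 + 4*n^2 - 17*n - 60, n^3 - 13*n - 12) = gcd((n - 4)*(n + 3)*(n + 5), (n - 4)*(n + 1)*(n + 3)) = n^2 - n - 12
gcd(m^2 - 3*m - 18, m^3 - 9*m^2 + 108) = m^2 - 3*m - 18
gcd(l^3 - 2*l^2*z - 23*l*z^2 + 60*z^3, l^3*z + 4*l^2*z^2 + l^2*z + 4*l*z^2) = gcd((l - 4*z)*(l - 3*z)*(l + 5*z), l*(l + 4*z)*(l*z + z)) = 1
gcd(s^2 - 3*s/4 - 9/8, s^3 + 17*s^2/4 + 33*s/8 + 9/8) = s + 3/4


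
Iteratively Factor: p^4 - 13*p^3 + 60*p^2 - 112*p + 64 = (p - 4)*(p^3 - 9*p^2 + 24*p - 16) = (p - 4)*(p - 1)*(p^2 - 8*p + 16) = (p - 4)^2*(p - 1)*(p - 4)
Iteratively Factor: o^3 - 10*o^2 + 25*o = (o - 5)*(o^2 - 5*o) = o*(o - 5)*(o - 5)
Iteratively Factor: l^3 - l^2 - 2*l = (l - 2)*(l^2 + l) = (l - 2)*(l + 1)*(l)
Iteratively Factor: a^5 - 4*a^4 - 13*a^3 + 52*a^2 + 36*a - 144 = (a - 3)*(a^4 - a^3 - 16*a^2 + 4*a + 48) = (a - 4)*(a - 3)*(a^3 + 3*a^2 - 4*a - 12) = (a - 4)*(a - 3)*(a + 2)*(a^2 + a - 6) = (a - 4)*(a - 3)*(a + 2)*(a + 3)*(a - 2)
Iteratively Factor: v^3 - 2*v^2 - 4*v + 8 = (v + 2)*(v^2 - 4*v + 4) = (v - 2)*(v + 2)*(v - 2)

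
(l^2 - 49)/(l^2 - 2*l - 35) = (l + 7)/(l + 5)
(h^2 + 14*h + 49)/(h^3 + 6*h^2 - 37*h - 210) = (h + 7)/(h^2 - h - 30)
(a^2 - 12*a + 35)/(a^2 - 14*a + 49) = (a - 5)/(a - 7)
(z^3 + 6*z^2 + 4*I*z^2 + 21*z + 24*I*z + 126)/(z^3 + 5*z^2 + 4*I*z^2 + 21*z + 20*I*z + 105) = (z + 6)/(z + 5)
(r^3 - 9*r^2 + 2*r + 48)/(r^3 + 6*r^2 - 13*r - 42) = (r - 8)/(r + 7)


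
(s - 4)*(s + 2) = s^2 - 2*s - 8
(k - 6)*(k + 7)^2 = k^3 + 8*k^2 - 35*k - 294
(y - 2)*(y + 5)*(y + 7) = y^3 + 10*y^2 + 11*y - 70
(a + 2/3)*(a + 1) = a^2 + 5*a/3 + 2/3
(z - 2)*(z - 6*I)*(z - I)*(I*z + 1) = I*z^4 + 8*z^3 - 2*I*z^3 - 16*z^2 - 13*I*z^2 - 6*z + 26*I*z + 12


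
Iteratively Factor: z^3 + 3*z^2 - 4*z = (z + 4)*(z^2 - z) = (z - 1)*(z + 4)*(z)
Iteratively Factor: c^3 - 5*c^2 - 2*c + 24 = (c - 3)*(c^2 - 2*c - 8) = (c - 3)*(c + 2)*(c - 4)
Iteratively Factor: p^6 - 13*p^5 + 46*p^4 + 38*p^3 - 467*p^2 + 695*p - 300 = (p - 1)*(p^5 - 12*p^4 + 34*p^3 + 72*p^2 - 395*p + 300) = (p - 4)*(p - 1)*(p^4 - 8*p^3 + 2*p^2 + 80*p - 75) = (p - 5)*(p - 4)*(p - 1)*(p^3 - 3*p^2 - 13*p + 15) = (p - 5)^2*(p - 4)*(p - 1)*(p^2 + 2*p - 3) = (p - 5)^2*(p - 4)*(p - 1)*(p + 3)*(p - 1)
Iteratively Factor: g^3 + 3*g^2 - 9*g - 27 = (g - 3)*(g^2 + 6*g + 9) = (g - 3)*(g + 3)*(g + 3)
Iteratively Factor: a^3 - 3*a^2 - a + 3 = (a - 3)*(a^2 - 1) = (a - 3)*(a - 1)*(a + 1)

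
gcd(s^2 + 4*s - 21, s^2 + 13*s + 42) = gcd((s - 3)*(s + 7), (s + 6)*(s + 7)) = s + 7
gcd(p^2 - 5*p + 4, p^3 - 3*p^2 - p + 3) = p - 1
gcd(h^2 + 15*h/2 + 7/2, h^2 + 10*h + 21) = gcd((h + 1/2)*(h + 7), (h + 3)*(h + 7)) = h + 7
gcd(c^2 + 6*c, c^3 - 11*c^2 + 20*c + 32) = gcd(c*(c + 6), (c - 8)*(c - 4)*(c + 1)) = 1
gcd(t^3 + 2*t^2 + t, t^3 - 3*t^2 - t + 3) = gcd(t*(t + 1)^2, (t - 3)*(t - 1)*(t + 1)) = t + 1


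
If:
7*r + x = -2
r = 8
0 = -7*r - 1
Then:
No Solution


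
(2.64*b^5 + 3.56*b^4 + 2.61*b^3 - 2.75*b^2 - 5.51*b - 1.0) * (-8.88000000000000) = -23.4432*b^5 - 31.6128*b^4 - 23.1768*b^3 + 24.42*b^2 + 48.9288*b + 8.88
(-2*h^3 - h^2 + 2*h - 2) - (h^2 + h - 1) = -2*h^3 - 2*h^2 + h - 1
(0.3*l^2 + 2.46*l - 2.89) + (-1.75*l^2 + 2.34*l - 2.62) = -1.45*l^2 + 4.8*l - 5.51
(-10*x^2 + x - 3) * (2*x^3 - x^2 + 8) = -20*x^5 + 12*x^4 - 7*x^3 - 77*x^2 + 8*x - 24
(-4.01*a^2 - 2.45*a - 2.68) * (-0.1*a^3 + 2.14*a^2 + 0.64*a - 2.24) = 0.401*a^5 - 8.3364*a^4 - 7.5414*a^3 + 1.6792*a^2 + 3.7728*a + 6.0032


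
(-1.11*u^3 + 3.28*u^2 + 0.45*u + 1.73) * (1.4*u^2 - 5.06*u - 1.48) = -1.554*u^5 + 10.2086*u^4 - 14.324*u^3 - 4.7094*u^2 - 9.4198*u - 2.5604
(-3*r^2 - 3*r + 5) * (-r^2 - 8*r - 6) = 3*r^4 + 27*r^3 + 37*r^2 - 22*r - 30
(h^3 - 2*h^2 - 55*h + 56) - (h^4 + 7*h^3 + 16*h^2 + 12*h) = -h^4 - 6*h^3 - 18*h^2 - 67*h + 56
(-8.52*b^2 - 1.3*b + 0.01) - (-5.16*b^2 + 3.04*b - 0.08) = -3.36*b^2 - 4.34*b + 0.09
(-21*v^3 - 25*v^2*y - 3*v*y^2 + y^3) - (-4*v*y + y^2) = -21*v^3 - 25*v^2*y - 3*v*y^2 + 4*v*y + y^3 - y^2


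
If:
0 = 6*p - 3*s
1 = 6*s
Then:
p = 1/12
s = 1/6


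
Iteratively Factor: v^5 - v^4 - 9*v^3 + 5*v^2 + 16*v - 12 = (v - 1)*(v^4 - 9*v^2 - 4*v + 12) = (v - 1)^2*(v^3 + v^2 - 8*v - 12) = (v - 3)*(v - 1)^2*(v^2 + 4*v + 4) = (v - 3)*(v - 1)^2*(v + 2)*(v + 2)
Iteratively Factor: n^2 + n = (n + 1)*(n)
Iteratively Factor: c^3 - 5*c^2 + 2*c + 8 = (c - 4)*(c^2 - c - 2) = (c - 4)*(c - 2)*(c + 1)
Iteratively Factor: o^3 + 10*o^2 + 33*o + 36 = (o + 4)*(o^2 + 6*o + 9) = (o + 3)*(o + 4)*(o + 3)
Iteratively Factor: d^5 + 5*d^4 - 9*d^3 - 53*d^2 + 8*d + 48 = (d - 1)*(d^4 + 6*d^3 - 3*d^2 - 56*d - 48) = (d - 1)*(d + 1)*(d^3 + 5*d^2 - 8*d - 48) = (d - 1)*(d + 1)*(d + 4)*(d^2 + d - 12) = (d - 3)*(d - 1)*(d + 1)*(d + 4)*(d + 4)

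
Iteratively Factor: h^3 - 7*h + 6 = (h - 1)*(h^2 + h - 6) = (h - 1)*(h + 3)*(h - 2)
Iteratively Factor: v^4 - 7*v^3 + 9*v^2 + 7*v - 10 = (v - 2)*(v^3 - 5*v^2 - v + 5) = (v - 5)*(v - 2)*(v^2 - 1) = (v - 5)*(v - 2)*(v - 1)*(v + 1)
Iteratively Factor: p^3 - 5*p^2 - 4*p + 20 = (p - 2)*(p^2 - 3*p - 10) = (p - 2)*(p + 2)*(p - 5)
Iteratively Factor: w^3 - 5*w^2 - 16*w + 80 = (w - 5)*(w^2 - 16) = (w - 5)*(w - 4)*(w + 4)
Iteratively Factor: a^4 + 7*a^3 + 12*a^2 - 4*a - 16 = (a + 2)*(a^3 + 5*a^2 + 2*a - 8) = (a + 2)*(a + 4)*(a^2 + a - 2) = (a + 2)^2*(a + 4)*(a - 1)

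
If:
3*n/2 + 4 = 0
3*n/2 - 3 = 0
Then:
No Solution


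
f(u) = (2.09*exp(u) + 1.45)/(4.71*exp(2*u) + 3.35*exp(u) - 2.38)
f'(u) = (2.09*exp(u) + 1.45)*(-9.42*exp(2*u) - 3.35*exp(u))/(4.71*exp(2*u) + 3.35*exp(u) - 2.38)^2 + 2.09*exp(u)/(4.71*exp(2*u) + 3.35*exp(u) - 2.38) = (-(2.09*exp(u) + 1.45)*(9.42*exp(u) + 3.35) + 9.8439*exp(2*u) + 7.0015*exp(u) - 4.9742)*exp(u)/(4.71*exp(2*u) + 3.35*exp(u) - 2.38)^2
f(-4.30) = -0.63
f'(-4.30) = -0.02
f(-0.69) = 5.15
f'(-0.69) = -40.82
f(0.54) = 0.29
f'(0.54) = -0.36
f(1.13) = 0.15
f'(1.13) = -0.16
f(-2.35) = -0.82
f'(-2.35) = -0.26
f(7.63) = 0.00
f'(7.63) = -0.00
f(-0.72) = 6.73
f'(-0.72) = -68.15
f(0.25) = 0.43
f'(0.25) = -0.60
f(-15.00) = -0.61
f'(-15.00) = 0.00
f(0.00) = 0.62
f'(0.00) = -1.03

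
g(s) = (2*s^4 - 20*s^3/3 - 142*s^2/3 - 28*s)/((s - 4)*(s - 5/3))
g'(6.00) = 108.25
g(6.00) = -83.08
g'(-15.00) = -54.70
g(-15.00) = 358.48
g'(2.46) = 24.37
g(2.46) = 312.12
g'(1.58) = -10977.01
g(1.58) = -840.28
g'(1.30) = -561.12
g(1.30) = -126.59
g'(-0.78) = 2.39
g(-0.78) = -0.26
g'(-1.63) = 1.11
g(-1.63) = -2.00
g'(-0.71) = 2.29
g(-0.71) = -0.10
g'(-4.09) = -9.06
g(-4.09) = 7.27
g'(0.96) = -121.27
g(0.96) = -34.77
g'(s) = (8*s^3 - 20*s^2 - 284*s/3 - 28)/((s - 4)*(s - 5/3)) - (2*s^4 - 20*s^3/3 - 142*s^2/3 - 28*s)/((s - 4)*(s - 5/3)^2) - (2*s^4 - 20*s^3/3 - 142*s^2/3 - 28*s)/((s - 4)^2*(s - 5/3))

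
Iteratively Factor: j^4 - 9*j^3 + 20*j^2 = (j)*(j^3 - 9*j^2 + 20*j) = j*(j - 4)*(j^2 - 5*j) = j^2*(j - 4)*(j - 5)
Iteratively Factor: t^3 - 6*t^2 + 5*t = (t - 1)*(t^2 - 5*t) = (t - 5)*(t - 1)*(t)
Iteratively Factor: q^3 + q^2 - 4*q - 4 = (q + 1)*(q^2 - 4) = (q + 1)*(q + 2)*(q - 2)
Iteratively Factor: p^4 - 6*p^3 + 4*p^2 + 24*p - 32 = (p + 2)*(p^3 - 8*p^2 + 20*p - 16) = (p - 2)*(p + 2)*(p^2 - 6*p + 8) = (p - 2)^2*(p + 2)*(p - 4)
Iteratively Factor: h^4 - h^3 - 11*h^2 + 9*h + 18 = (h + 1)*(h^3 - 2*h^2 - 9*h + 18) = (h - 3)*(h + 1)*(h^2 + h - 6) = (h - 3)*(h - 2)*(h + 1)*(h + 3)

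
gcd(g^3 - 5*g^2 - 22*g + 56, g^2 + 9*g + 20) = g + 4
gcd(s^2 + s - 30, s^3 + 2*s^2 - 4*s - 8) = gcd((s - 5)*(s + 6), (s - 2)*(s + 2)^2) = 1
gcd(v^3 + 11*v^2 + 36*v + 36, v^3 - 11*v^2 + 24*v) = 1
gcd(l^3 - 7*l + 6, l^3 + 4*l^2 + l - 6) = l^2 + 2*l - 3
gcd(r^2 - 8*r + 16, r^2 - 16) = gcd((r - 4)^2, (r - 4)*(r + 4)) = r - 4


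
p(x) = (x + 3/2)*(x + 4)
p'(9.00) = 23.50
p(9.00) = 136.50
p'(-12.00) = -18.50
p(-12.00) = 84.00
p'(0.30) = 6.10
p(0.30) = 7.74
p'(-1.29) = 2.92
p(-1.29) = 0.57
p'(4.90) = 15.30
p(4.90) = 56.96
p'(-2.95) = -0.40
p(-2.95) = -1.52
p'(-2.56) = 0.38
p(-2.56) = -1.53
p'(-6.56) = -7.62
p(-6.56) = 12.95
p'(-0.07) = 5.36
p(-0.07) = 5.62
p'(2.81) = 11.12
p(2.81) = 29.35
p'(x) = 2*x + 11/2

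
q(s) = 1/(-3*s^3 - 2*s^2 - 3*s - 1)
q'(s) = (9*s^2 + 4*s + 3)/(-3*s^3 - 2*s^2 - 3*s - 1)^2 = (9*s^2 + 4*s + 3)/(3*s^3 + 2*s^2 + 3*s + 1)^2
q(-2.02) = 0.05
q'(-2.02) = 0.07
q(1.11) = -0.09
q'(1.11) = 0.16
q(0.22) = -0.56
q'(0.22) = 1.35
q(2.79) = -0.01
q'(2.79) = 0.01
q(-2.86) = 0.02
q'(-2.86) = 0.02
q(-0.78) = 0.65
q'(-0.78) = 2.24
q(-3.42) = 0.01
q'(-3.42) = 0.01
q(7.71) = -0.00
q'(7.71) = 0.00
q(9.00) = 0.00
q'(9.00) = 0.00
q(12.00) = 0.00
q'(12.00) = 0.00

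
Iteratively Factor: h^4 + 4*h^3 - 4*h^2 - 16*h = (h + 2)*(h^3 + 2*h^2 - 8*h) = (h + 2)*(h + 4)*(h^2 - 2*h) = h*(h + 2)*(h + 4)*(h - 2)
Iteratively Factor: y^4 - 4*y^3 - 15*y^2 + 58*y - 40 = (y - 1)*(y^3 - 3*y^2 - 18*y + 40) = (y - 2)*(y - 1)*(y^2 - y - 20) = (y - 5)*(y - 2)*(y - 1)*(y + 4)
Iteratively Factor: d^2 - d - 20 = (d + 4)*(d - 5)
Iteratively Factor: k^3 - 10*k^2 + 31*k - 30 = (k - 3)*(k^2 - 7*k + 10) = (k - 5)*(k - 3)*(k - 2)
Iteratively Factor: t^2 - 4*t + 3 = (t - 3)*(t - 1)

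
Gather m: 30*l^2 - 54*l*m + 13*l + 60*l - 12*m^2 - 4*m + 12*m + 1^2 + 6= 30*l^2 + 73*l - 12*m^2 + m*(8 - 54*l) + 7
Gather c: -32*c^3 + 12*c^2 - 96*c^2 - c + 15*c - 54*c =-32*c^3 - 84*c^2 - 40*c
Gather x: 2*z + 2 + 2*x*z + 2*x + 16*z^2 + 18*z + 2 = x*(2*z + 2) + 16*z^2 + 20*z + 4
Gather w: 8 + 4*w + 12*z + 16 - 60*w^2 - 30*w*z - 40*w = -60*w^2 + w*(-30*z - 36) + 12*z + 24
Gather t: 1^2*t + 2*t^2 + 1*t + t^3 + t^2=t^3 + 3*t^2 + 2*t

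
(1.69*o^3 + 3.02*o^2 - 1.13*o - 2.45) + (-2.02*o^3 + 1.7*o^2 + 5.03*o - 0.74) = -0.33*o^3 + 4.72*o^2 + 3.9*o - 3.19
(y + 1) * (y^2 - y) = y^3 - y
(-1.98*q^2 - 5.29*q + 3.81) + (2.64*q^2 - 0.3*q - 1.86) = 0.66*q^2 - 5.59*q + 1.95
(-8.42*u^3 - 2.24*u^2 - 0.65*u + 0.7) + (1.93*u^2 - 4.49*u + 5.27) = -8.42*u^3 - 0.31*u^2 - 5.14*u + 5.97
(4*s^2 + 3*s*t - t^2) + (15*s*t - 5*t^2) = 4*s^2 + 18*s*t - 6*t^2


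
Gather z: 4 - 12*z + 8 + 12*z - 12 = 0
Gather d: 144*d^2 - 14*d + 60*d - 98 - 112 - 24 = 144*d^2 + 46*d - 234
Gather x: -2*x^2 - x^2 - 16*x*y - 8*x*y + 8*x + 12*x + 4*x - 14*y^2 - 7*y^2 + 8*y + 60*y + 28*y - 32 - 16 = -3*x^2 + x*(24 - 24*y) - 21*y^2 + 96*y - 48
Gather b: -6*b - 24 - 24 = -6*b - 48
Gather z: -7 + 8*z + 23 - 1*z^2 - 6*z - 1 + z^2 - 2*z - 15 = 0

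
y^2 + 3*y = y*(y + 3)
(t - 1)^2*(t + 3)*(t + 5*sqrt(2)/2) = t^4 + t^3 + 5*sqrt(2)*t^3/2 - 5*t^2 + 5*sqrt(2)*t^2/2 - 25*sqrt(2)*t/2 + 3*t + 15*sqrt(2)/2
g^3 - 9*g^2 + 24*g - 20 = (g - 5)*(g - 2)^2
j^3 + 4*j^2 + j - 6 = (j - 1)*(j + 2)*(j + 3)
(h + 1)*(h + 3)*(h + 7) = h^3 + 11*h^2 + 31*h + 21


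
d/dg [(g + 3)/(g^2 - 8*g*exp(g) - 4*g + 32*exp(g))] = (g^2 - 8*g*exp(g) - 4*g + 2*(g + 3)*(4*g*exp(g) - g - 12*exp(g) + 2) + 32*exp(g))/(g^2 - 8*g*exp(g) - 4*g + 32*exp(g))^2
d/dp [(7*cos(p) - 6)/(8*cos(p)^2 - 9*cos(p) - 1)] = (56*cos(p)^2 - 96*cos(p) + 61)*sin(p)/(8*sin(p)^2 + 9*cos(p) - 7)^2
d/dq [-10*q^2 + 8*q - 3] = 8 - 20*q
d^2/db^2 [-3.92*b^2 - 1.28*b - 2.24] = -7.84000000000000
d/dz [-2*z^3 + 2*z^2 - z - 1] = -6*z^2 + 4*z - 1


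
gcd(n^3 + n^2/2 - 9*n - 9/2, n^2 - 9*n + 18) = n - 3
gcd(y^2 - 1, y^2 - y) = y - 1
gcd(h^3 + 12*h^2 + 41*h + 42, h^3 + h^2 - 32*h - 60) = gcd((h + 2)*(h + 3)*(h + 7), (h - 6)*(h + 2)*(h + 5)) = h + 2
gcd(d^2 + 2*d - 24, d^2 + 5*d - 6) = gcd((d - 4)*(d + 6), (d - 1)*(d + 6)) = d + 6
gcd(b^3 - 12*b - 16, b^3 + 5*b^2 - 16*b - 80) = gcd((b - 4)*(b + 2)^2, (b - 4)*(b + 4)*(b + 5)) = b - 4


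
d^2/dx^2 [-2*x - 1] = 0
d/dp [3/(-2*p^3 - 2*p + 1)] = 6*(3*p^2 + 1)/(2*p^3 + 2*p - 1)^2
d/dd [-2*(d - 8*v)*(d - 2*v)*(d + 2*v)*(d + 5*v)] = -8*d^3 + 18*d^2*v + 176*d*v^2 - 24*v^3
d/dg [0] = 0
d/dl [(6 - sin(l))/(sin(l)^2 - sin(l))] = (cos(l) - 12/tan(l) + 6*cos(l)/sin(l)^2)/(sin(l) - 1)^2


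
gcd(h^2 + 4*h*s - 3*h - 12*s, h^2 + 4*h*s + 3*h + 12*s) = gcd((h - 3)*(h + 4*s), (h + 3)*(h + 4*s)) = h + 4*s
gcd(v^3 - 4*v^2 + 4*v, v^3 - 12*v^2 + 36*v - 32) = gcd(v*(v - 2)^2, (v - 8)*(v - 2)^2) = v^2 - 4*v + 4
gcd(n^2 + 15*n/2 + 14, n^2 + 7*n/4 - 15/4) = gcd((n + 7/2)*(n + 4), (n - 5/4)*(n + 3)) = 1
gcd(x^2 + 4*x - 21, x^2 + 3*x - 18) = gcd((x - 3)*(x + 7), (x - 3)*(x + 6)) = x - 3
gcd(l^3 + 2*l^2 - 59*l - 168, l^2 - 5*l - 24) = l^2 - 5*l - 24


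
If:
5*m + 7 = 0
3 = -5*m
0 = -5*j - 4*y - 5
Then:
No Solution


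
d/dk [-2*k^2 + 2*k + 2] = 2 - 4*k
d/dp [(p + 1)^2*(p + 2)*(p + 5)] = 4*p^3 + 27*p^2 + 50*p + 27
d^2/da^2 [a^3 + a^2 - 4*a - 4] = 6*a + 2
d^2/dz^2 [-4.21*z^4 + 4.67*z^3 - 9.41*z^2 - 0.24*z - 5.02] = -50.52*z^2 + 28.02*z - 18.82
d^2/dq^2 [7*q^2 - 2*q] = 14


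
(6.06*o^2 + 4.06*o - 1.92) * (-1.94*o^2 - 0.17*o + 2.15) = -11.7564*o^4 - 8.9066*o^3 + 16.0636*o^2 + 9.0554*o - 4.128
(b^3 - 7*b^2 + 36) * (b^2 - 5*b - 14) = b^5 - 12*b^4 + 21*b^3 + 134*b^2 - 180*b - 504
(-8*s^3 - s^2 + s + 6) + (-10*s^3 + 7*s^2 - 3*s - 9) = -18*s^3 + 6*s^2 - 2*s - 3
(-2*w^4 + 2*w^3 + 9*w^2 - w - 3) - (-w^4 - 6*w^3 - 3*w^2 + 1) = -w^4 + 8*w^3 + 12*w^2 - w - 4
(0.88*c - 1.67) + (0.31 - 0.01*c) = 0.87*c - 1.36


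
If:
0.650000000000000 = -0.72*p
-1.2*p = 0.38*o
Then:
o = 2.85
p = -0.90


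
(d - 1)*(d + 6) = d^2 + 5*d - 6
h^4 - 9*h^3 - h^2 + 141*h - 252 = (h - 7)*(h - 3)^2*(h + 4)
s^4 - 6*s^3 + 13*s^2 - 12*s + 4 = (s - 2)^2*(s - 1)^2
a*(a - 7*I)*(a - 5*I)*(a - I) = a^4 - 13*I*a^3 - 47*a^2 + 35*I*a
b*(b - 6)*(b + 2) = b^3 - 4*b^2 - 12*b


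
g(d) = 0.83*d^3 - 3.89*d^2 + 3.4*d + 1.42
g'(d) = 2.49*d^2 - 7.78*d + 3.4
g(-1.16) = -9.05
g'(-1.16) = 15.78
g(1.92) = -0.52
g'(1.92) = -2.36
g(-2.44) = -42.09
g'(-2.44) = 37.21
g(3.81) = 3.81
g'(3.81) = 9.90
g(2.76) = -1.38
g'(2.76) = 0.90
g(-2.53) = -45.52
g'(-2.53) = 39.02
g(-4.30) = -151.12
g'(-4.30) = 82.89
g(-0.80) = -4.21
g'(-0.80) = 11.22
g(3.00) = -0.98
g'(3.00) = 2.47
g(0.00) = 1.42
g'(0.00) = 3.40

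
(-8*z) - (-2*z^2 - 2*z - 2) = 2*z^2 - 6*z + 2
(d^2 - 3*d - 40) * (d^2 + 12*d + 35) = d^4 + 9*d^3 - 41*d^2 - 585*d - 1400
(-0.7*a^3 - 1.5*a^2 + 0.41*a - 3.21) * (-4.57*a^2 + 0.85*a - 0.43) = 3.199*a^5 + 6.26*a^4 - 2.8477*a^3 + 15.6632*a^2 - 2.9048*a + 1.3803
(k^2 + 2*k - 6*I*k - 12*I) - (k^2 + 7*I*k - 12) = 2*k - 13*I*k + 12 - 12*I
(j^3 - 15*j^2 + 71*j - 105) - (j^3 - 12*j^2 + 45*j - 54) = -3*j^2 + 26*j - 51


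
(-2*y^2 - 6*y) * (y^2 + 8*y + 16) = -2*y^4 - 22*y^3 - 80*y^2 - 96*y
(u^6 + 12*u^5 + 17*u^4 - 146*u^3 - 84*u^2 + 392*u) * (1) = u^6 + 12*u^5 + 17*u^4 - 146*u^3 - 84*u^2 + 392*u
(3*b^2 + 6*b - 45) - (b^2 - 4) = 2*b^2 + 6*b - 41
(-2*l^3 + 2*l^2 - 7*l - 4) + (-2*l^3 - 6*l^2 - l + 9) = -4*l^3 - 4*l^2 - 8*l + 5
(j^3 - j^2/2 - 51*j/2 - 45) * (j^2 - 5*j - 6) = j^5 - 11*j^4/2 - 29*j^3 + 171*j^2/2 + 378*j + 270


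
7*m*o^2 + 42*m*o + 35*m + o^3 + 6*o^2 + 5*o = (7*m + o)*(o + 1)*(o + 5)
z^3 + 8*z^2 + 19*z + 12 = (z + 1)*(z + 3)*(z + 4)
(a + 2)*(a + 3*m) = a^2 + 3*a*m + 2*a + 6*m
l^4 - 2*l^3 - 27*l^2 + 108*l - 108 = (l - 3)^2*(l - 2)*(l + 6)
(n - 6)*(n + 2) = n^2 - 4*n - 12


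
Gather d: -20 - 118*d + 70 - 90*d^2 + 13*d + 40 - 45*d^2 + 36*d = -135*d^2 - 69*d + 90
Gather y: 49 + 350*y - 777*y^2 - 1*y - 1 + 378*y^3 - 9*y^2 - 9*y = 378*y^3 - 786*y^2 + 340*y + 48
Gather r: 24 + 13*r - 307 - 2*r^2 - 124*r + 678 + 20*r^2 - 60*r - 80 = 18*r^2 - 171*r + 315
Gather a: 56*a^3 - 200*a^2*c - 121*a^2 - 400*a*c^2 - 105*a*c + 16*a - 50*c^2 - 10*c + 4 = 56*a^3 + a^2*(-200*c - 121) + a*(-400*c^2 - 105*c + 16) - 50*c^2 - 10*c + 4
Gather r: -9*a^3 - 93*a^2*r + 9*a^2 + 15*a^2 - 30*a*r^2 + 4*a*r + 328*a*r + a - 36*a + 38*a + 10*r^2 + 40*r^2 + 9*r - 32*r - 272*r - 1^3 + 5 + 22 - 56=-9*a^3 + 24*a^2 + 3*a + r^2*(50 - 30*a) + r*(-93*a^2 + 332*a - 295) - 30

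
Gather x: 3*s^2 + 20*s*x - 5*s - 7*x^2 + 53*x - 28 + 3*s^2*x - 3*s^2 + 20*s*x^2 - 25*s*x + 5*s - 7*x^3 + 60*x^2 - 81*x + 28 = -7*x^3 + x^2*(20*s + 53) + x*(3*s^2 - 5*s - 28)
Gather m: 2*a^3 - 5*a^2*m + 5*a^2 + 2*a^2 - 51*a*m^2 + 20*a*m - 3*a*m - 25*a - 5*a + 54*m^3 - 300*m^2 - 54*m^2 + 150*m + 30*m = 2*a^3 + 7*a^2 - 30*a + 54*m^3 + m^2*(-51*a - 354) + m*(-5*a^2 + 17*a + 180)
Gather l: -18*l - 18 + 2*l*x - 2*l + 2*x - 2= l*(2*x - 20) + 2*x - 20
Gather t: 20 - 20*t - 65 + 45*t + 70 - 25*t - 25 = 0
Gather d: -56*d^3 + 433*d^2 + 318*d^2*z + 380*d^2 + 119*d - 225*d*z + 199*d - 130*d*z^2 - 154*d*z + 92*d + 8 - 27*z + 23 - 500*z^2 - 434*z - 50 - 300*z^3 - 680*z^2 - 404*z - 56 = -56*d^3 + d^2*(318*z + 813) + d*(-130*z^2 - 379*z + 410) - 300*z^3 - 1180*z^2 - 865*z - 75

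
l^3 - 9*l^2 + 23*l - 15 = (l - 5)*(l - 3)*(l - 1)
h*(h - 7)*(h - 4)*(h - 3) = h^4 - 14*h^3 + 61*h^2 - 84*h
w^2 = w^2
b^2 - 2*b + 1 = (b - 1)^2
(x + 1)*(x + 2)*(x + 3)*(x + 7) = x^4 + 13*x^3 + 53*x^2 + 83*x + 42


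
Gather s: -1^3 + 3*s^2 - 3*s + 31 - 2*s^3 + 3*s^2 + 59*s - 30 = -2*s^3 + 6*s^2 + 56*s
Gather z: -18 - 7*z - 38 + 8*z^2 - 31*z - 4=8*z^2 - 38*z - 60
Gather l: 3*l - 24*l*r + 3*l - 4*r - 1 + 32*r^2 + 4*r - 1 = l*(6 - 24*r) + 32*r^2 - 2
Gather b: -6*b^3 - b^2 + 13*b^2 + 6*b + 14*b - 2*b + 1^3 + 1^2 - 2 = -6*b^3 + 12*b^2 + 18*b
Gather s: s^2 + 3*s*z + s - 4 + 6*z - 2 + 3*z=s^2 + s*(3*z + 1) + 9*z - 6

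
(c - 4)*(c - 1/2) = c^2 - 9*c/2 + 2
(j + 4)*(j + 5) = j^2 + 9*j + 20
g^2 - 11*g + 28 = (g - 7)*(g - 4)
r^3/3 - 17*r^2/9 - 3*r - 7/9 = (r/3 + 1/3)*(r - 7)*(r + 1/3)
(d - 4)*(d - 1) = d^2 - 5*d + 4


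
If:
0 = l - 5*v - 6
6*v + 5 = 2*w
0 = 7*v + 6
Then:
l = 12/7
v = -6/7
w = -1/14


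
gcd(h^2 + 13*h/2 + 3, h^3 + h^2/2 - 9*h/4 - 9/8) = h + 1/2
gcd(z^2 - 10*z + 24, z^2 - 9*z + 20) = z - 4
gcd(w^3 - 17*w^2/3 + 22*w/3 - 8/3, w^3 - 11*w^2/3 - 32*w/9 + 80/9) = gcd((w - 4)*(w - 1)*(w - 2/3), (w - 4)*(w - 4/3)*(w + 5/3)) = w - 4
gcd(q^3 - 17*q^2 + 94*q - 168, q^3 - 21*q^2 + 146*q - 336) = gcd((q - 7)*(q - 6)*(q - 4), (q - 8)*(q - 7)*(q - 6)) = q^2 - 13*q + 42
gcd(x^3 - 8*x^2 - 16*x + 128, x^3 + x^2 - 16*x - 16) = x^2 - 16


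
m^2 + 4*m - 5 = (m - 1)*(m + 5)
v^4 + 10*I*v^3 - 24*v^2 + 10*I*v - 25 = (v - I)*(v + I)*(v + 5*I)^2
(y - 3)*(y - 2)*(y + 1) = y^3 - 4*y^2 + y + 6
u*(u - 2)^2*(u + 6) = u^4 + 2*u^3 - 20*u^2 + 24*u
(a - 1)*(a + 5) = a^2 + 4*a - 5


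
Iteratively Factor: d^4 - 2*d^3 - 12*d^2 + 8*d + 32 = (d - 2)*(d^3 - 12*d - 16) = (d - 4)*(d - 2)*(d^2 + 4*d + 4) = (d - 4)*(d - 2)*(d + 2)*(d + 2)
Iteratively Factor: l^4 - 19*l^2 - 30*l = (l + 3)*(l^3 - 3*l^2 - 10*l) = (l + 2)*(l + 3)*(l^2 - 5*l) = l*(l + 2)*(l + 3)*(l - 5)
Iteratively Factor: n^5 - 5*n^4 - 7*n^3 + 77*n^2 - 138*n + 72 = (n - 3)*(n^4 - 2*n^3 - 13*n^2 + 38*n - 24) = (n - 3)^2*(n^3 + n^2 - 10*n + 8) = (n - 3)^2*(n + 4)*(n^2 - 3*n + 2) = (n - 3)^2*(n - 1)*(n + 4)*(n - 2)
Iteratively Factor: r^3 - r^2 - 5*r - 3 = (r + 1)*(r^2 - 2*r - 3) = (r + 1)^2*(r - 3)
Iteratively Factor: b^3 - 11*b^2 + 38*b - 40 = (b - 4)*(b^2 - 7*b + 10) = (b - 5)*(b - 4)*(b - 2)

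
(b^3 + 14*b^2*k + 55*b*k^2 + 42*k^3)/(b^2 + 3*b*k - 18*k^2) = (b^2 + 8*b*k + 7*k^2)/(b - 3*k)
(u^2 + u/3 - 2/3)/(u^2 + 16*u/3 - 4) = (u + 1)/(u + 6)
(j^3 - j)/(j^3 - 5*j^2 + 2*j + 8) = j*(j - 1)/(j^2 - 6*j + 8)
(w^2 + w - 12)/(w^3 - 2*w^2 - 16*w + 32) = (w - 3)/(w^2 - 6*w + 8)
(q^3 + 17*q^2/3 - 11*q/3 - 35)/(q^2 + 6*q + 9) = (3*q^2 + 8*q - 35)/(3*(q + 3))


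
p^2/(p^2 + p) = p/(p + 1)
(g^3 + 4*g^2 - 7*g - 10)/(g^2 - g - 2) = g + 5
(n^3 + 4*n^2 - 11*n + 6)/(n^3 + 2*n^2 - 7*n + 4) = (n + 6)/(n + 4)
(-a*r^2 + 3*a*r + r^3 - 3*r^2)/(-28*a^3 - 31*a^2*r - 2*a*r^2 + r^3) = r*(a*r - 3*a - r^2 + 3*r)/(28*a^3 + 31*a^2*r + 2*a*r^2 - r^3)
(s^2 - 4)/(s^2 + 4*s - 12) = (s + 2)/(s + 6)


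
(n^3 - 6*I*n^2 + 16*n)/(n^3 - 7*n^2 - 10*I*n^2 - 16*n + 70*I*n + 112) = n*(n + 2*I)/(n^2 - n*(7 + 2*I) + 14*I)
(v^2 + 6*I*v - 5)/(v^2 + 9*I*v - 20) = (v + I)/(v + 4*I)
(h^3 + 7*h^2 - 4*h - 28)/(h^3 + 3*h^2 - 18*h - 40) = (h^2 + 5*h - 14)/(h^2 + h - 20)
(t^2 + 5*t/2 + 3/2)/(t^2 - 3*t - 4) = (t + 3/2)/(t - 4)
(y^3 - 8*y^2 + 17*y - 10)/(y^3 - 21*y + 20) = (y^2 - 7*y + 10)/(y^2 + y - 20)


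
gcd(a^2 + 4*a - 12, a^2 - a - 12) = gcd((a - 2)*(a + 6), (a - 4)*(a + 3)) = 1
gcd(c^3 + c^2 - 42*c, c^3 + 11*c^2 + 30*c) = c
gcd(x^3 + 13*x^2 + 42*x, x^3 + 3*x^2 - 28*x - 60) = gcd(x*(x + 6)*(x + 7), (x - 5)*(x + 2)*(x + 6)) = x + 6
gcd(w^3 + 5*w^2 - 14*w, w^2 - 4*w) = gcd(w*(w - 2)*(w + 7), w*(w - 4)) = w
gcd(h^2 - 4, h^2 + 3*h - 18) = 1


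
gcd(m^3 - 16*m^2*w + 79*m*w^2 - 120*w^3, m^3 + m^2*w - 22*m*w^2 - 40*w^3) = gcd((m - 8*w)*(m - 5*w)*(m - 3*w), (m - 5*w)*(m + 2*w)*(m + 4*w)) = -m + 5*w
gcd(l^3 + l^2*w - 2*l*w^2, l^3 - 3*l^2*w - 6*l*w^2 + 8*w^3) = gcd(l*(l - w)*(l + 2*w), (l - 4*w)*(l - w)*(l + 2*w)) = -l^2 - l*w + 2*w^2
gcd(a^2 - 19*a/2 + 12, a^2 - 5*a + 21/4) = a - 3/2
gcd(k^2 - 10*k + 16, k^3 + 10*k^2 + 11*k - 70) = k - 2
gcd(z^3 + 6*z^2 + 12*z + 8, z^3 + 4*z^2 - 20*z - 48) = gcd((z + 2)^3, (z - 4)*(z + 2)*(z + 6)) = z + 2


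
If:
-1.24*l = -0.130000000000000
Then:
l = 0.10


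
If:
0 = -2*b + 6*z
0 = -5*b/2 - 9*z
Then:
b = 0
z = 0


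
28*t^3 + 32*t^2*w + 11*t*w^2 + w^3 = (2*t + w)^2*(7*t + w)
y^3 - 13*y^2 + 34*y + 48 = (y - 8)*(y - 6)*(y + 1)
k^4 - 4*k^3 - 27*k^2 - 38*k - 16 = (k - 8)*(k + 1)^2*(k + 2)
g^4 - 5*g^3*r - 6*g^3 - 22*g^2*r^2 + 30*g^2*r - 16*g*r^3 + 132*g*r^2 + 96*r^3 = (g - 6)*(g - 8*r)*(g + r)*(g + 2*r)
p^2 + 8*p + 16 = (p + 4)^2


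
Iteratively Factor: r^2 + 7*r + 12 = (r + 3)*(r + 4)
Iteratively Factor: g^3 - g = (g)*(g^2 - 1) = g*(g + 1)*(g - 1)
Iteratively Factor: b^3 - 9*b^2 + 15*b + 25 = (b - 5)*(b^2 - 4*b - 5) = (b - 5)^2*(b + 1)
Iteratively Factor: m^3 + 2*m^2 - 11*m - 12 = (m + 4)*(m^2 - 2*m - 3) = (m - 3)*(m + 4)*(m + 1)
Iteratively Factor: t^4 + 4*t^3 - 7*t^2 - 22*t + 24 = (t + 4)*(t^3 - 7*t + 6) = (t + 3)*(t + 4)*(t^2 - 3*t + 2) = (t - 2)*(t + 3)*(t + 4)*(t - 1)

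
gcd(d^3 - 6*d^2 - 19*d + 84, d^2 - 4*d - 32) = d + 4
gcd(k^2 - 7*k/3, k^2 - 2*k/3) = k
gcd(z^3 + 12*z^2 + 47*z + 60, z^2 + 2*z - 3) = z + 3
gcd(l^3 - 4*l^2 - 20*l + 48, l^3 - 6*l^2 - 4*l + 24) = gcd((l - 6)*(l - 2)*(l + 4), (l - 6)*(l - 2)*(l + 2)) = l^2 - 8*l + 12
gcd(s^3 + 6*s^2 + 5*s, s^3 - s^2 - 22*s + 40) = s + 5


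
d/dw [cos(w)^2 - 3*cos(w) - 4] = (3 - 2*cos(w))*sin(w)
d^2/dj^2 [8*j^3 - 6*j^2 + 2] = 48*j - 12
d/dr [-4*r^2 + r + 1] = 1 - 8*r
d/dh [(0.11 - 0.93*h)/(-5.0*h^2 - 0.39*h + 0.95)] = (-4.65*h^2 + 1.1*h - 0.8406)/(25.0*h^4 + 3.9*h^3 - 9.3479*h^2 - 0.741*h + 0.9025)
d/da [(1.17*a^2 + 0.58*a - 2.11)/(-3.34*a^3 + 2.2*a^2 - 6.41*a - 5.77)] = (3.9078*a^4 + 3.8744*a^3 - 29.9179*a^2 - 4.2178*a - 16.8717)/(11.1556*a^6 - 14.696*a^5 + 47.6588*a^4 + 10.3396*a^3 + 15.7001*a^2 + 73.9714*a + 33.2929)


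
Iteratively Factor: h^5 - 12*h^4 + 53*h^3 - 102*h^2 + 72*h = (h - 4)*(h^4 - 8*h^3 + 21*h^2 - 18*h) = (h - 4)*(h - 3)*(h^3 - 5*h^2 + 6*h) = (h - 4)*(h - 3)^2*(h^2 - 2*h) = (h - 4)*(h - 3)^2*(h - 2)*(h)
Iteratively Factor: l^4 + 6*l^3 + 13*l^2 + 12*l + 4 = (l + 2)*(l^3 + 4*l^2 + 5*l + 2) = (l + 1)*(l + 2)*(l^2 + 3*l + 2) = (l + 1)^2*(l + 2)*(l + 2)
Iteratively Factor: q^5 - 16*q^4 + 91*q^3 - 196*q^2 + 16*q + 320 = (q - 4)*(q^4 - 12*q^3 + 43*q^2 - 24*q - 80) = (q - 4)^2*(q^3 - 8*q^2 + 11*q + 20) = (q - 4)^2*(q + 1)*(q^2 - 9*q + 20) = (q - 5)*(q - 4)^2*(q + 1)*(q - 4)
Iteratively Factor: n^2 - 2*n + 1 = (n - 1)*(n - 1)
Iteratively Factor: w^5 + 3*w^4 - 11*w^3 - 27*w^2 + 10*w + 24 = (w + 2)*(w^4 + w^3 - 13*w^2 - w + 12) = (w - 3)*(w + 2)*(w^3 + 4*w^2 - w - 4) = (w - 3)*(w + 2)*(w + 4)*(w^2 - 1) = (w - 3)*(w - 1)*(w + 2)*(w + 4)*(w + 1)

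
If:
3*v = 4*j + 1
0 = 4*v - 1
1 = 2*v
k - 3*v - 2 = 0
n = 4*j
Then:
No Solution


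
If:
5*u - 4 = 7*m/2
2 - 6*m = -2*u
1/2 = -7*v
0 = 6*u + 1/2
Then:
No Solution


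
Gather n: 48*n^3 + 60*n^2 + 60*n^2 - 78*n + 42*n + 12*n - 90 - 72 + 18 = 48*n^3 + 120*n^2 - 24*n - 144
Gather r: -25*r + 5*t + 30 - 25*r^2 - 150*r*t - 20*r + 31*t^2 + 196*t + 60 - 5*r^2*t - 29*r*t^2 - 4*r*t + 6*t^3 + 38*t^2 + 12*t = r^2*(-5*t - 25) + r*(-29*t^2 - 154*t - 45) + 6*t^3 + 69*t^2 + 213*t + 90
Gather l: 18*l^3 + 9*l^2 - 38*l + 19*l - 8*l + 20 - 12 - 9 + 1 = 18*l^3 + 9*l^2 - 27*l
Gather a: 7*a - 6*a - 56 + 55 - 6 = a - 7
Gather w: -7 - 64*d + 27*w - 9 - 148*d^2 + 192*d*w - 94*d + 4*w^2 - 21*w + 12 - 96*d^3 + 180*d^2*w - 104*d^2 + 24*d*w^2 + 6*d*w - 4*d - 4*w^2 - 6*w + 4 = -96*d^3 - 252*d^2 + 24*d*w^2 - 162*d + w*(180*d^2 + 198*d)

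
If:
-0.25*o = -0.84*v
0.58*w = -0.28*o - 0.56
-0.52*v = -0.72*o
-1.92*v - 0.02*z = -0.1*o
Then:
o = 0.00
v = 0.00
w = -0.97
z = 0.00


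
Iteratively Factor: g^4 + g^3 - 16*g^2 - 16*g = (g + 1)*(g^3 - 16*g) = (g + 1)*(g + 4)*(g^2 - 4*g) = (g - 4)*(g + 1)*(g + 4)*(g)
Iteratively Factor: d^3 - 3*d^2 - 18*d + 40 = (d + 4)*(d^2 - 7*d + 10) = (d - 5)*(d + 4)*(d - 2)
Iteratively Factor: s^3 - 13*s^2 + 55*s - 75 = (s - 5)*(s^2 - 8*s + 15) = (s - 5)*(s - 3)*(s - 5)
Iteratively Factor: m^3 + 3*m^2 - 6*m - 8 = (m - 2)*(m^2 + 5*m + 4) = (m - 2)*(m + 4)*(m + 1)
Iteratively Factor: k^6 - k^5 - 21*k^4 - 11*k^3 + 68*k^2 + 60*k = (k)*(k^5 - k^4 - 21*k^3 - 11*k^2 + 68*k + 60) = k*(k + 3)*(k^4 - 4*k^3 - 9*k^2 + 16*k + 20) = k*(k + 2)*(k + 3)*(k^3 - 6*k^2 + 3*k + 10) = k*(k - 5)*(k + 2)*(k + 3)*(k^2 - k - 2) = k*(k - 5)*(k + 1)*(k + 2)*(k + 3)*(k - 2)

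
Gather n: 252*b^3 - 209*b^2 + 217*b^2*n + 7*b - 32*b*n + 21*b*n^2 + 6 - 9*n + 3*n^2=252*b^3 - 209*b^2 + 7*b + n^2*(21*b + 3) + n*(217*b^2 - 32*b - 9) + 6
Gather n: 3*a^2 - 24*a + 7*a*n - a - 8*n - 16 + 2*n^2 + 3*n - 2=3*a^2 - 25*a + 2*n^2 + n*(7*a - 5) - 18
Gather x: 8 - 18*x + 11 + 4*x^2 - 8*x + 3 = 4*x^2 - 26*x + 22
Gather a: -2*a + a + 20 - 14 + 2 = 8 - a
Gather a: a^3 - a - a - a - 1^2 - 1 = a^3 - 3*a - 2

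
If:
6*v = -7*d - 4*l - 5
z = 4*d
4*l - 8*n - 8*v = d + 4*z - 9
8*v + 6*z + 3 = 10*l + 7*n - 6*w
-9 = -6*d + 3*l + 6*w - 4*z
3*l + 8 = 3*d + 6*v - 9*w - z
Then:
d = 1267/19119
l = -16955/19119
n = 49339/57357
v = -18322/57357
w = -46666/57357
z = 5068/19119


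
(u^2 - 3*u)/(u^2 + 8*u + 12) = u*(u - 3)/(u^2 + 8*u + 12)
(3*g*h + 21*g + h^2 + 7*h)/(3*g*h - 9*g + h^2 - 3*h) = (h + 7)/(h - 3)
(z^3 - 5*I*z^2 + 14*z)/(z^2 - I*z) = (z^2 - 5*I*z + 14)/(z - I)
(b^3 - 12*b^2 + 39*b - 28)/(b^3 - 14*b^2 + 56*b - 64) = (b^2 - 8*b + 7)/(b^2 - 10*b + 16)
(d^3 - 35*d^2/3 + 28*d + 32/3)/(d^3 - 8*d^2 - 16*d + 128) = (d + 1/3)/(d + 4)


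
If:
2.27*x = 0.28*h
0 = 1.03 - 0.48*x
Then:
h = 17.40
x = 2.15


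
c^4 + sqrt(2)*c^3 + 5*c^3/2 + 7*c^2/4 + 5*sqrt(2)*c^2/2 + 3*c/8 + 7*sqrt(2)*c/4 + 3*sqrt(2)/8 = (c + 1/2)^2*(c + 3/2)*(c + sqrt(2))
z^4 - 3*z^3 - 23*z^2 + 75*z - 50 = (z - 5)*(z - 2)*(z - 1)*(z + 5)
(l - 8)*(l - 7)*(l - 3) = l^3 - 18*l^2 + 101*l - 168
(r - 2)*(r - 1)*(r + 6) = r^3 + 3*r^2 - 16*r + 12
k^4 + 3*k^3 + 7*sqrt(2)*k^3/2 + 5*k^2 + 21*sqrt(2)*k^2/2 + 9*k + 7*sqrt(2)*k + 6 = (k + 1)*(k + 2)*(k + sqrt(2)/2)*(k + 3*sqrt(2))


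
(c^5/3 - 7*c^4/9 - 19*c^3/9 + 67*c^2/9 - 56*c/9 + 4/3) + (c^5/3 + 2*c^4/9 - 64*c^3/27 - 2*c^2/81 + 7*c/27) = 2*c^5/3 - 5*c^4/9 - 121*c^3/27 + 601*c^2/81 - 161*c/27 + 4/3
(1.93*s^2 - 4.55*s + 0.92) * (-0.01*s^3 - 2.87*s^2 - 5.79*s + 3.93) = -0.0193*s^5 - 5.4936*s^4 + 1.8746*s^3 + 31.289*s^2 - 23.2083*s + 3.6156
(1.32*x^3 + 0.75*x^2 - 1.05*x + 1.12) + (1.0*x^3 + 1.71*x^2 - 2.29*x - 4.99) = 2.32*x^3 + 2.46*x^2 - 3.34*x - 3.87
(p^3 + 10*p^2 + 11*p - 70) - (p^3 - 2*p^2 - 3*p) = 12*p^2 + 14*p - 70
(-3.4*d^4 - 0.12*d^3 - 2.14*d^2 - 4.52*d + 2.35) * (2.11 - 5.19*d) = 17.646*d^5 - 6.5512*d^4 + 10.8534*d^3 + 18.9434*d^2 - 21.7337*d + 4.9585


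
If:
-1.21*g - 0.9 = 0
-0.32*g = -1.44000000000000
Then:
No Solution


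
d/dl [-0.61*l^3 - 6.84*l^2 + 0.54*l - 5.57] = -1.83*l^2 - 13.68*l + 0.54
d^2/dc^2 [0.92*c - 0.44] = 0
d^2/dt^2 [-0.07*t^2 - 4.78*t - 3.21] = -0.140000000000000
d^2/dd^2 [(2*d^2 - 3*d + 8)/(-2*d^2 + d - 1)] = 2*(8*d^3 - 84*d^2 + 30*d + 9)/(8*d^6 - 12*d^5 + 18*d^4 - 13*d^3 + 9*d^2 - 3*d + 1)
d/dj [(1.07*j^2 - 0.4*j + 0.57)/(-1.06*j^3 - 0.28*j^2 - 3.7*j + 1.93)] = (1.1342*j^4 - 0.848*j^3 - 2.2584*j^2 + 4.4494*j + 1.337)/(1.1236*j^6 + 0.5936*j^5 + 7.9224*j^4 - 2.0196*j^3 + 12.6092*j^2 - 14.282*j + 3.7249)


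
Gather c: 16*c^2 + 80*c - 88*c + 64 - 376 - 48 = 16*c^2 - 8*c - 360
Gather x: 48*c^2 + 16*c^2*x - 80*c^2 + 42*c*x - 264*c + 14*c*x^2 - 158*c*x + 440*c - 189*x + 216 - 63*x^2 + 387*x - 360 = -32*c^2 + 176*c + x^2*(14*c - 63) + x*(16*c^2 - 116*c + 198) - 144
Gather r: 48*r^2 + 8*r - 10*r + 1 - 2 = 48*r^2 - 2*r - 1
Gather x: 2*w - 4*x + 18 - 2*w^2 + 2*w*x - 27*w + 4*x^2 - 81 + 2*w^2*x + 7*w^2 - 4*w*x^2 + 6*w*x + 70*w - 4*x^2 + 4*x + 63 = 5*w^2 - 4*w*x^2 + 45*w + x*(2*w^2 + 8*w)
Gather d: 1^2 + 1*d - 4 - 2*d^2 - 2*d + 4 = -2*d^2 - d + 1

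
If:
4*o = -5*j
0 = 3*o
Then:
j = 0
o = 0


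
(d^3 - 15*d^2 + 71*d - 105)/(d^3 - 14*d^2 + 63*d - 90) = (d - 7)/(d - 6)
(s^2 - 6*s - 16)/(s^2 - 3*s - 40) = (s + 2)/(s + 5)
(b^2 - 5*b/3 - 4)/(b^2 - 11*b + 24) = (b + 4/3)/(b - 8)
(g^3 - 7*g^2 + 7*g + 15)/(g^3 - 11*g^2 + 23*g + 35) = (g - 3)/(g - 7)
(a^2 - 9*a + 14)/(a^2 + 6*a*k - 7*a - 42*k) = (a - 2)/(a + 6*k)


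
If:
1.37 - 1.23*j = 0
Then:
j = 1.11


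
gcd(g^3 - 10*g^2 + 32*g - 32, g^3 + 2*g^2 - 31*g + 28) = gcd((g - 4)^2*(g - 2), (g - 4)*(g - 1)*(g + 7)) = g - 4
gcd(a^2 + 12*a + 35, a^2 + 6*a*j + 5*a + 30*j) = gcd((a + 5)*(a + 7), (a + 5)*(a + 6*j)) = a + 5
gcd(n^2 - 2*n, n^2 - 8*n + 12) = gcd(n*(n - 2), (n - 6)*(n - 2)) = n - 2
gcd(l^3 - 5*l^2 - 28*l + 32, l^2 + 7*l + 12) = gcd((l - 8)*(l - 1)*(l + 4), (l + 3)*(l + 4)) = l + 4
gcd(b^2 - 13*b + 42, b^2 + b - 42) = b - 6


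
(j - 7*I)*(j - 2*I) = j^2 - 9*I*j - 14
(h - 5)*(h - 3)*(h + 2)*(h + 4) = h^4 - 2*h^3 - 25*h^2 + 26*h + 120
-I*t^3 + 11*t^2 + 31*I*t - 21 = (t + 3*I)*(t + 7*I)*(-I*t + 1)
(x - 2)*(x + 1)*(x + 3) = x^3 + 2*x^2 - 5*x - 6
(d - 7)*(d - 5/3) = d^2 - 26*d/3 + 35/3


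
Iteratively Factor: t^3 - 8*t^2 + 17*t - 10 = (t - 5)*(t^2 - 3*t + 2) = (t - 5)*(t - 1)*(t - 2)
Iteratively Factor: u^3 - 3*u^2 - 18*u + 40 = (u + 4)*(u^2 - 7*u + 10) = (u - 2)*(u + 4)*(u - 5)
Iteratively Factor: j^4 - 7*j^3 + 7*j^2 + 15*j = (j - 3)*(j^3 - 4*j^2 - 5*j) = (j - 3)*(j + 1)*(j^2 - 5*j) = j*(j - 3)*(j + 1)*(j - 5)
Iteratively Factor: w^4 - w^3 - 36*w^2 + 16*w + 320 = (w - 4)*(w^3 + 3*w^2 - 24*w - 80) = (w - 4)*(w + 4)*(w^2 - w - 20) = (w - 4)*(w + 4)^2*(w - 5)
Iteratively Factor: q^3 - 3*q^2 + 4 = (q - 2)*(q^2 - q - 2) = (q - 2)^2*(q + 1)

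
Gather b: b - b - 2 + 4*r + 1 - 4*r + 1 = 0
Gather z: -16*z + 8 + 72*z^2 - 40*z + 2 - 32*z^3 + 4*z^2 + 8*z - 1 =-32*z^3 + 76*z^2 - 48*z + 9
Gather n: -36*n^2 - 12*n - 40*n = -36*n^2 - 52*n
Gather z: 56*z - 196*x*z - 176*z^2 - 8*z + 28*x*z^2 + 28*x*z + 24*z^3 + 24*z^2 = 24*z^3 + z^2*(28*x - 152) + z*(48 - 168*x)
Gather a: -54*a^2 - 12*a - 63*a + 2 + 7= -54*a^2 - 75*a + 9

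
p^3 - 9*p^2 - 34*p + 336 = (p - 8)*(p - 7)*(p + 6)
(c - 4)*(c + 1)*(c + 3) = c^3 - 13*c - 12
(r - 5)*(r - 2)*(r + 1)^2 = r^4 - 5*r^3 - 3*r^2 + 13*r + 10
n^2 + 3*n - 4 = (n - 1)*(n + 4)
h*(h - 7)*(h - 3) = h^3 - 10*h^2 + 21*h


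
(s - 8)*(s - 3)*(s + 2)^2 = s^4 - 7*s^3 - 16*s^2 + 52*s + 96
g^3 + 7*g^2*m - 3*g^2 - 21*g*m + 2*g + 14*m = (g - 2)*(g - 1)*(g + 7*m)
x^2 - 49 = (x - 7)*(x + 7)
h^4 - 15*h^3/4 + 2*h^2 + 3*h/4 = h*(h - 3)*(h - 1)*(h + 1/4)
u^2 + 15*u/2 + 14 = (u + 7/2)*(u + 4)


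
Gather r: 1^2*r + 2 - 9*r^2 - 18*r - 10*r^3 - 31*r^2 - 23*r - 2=-10*r^3 - 40*r^2 - 40*r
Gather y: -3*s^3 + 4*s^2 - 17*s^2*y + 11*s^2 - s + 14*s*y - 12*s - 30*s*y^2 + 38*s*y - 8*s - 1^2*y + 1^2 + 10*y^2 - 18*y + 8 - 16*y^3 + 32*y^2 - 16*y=-3*s^3 + 15*s^2 - 21*s - 16*y^3 + y^2*(42 - 30*s) + y*(-17*s^2 + 52*s - 35) + 9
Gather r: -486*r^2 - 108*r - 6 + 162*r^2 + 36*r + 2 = -324*r^2 - 72*r - 4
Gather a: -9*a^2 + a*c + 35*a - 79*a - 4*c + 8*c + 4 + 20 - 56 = -9*a^2 + a*(c - 44) + 4*c - 32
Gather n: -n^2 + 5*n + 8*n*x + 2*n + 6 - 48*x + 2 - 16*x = -n^2 + n*(8*x + 7) - 64*x + 8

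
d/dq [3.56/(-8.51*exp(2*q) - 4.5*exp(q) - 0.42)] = (60.5912*exp(q) + 16.02)*exp(q)/(8.51*exp(2*q) + 4.5*exp(q) + 0.42)^2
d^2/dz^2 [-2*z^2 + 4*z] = -4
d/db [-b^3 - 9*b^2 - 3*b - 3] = -3*b^2 - 18*b - 3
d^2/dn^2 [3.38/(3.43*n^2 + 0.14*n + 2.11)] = (-79.530724*n^2 - 3.246152*n + 3.38*(6.86*n + 0.14)*(13.72*n + 0.28) - 48.924148)/(3.43*n^2 + 0.14*n + 2.11)^3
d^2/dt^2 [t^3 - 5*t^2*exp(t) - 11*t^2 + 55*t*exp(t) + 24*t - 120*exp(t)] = -5*t^2*exp(t) + 35*t*exp(t) + 6*t - 20*exp(t) - 22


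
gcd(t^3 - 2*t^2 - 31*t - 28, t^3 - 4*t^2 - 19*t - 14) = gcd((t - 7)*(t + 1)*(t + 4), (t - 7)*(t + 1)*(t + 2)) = t^2 - 6*t - 7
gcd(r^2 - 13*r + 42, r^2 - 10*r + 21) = r - 7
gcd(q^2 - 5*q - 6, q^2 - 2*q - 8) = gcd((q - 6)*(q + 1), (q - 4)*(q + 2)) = 1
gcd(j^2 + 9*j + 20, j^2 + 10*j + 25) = j + 5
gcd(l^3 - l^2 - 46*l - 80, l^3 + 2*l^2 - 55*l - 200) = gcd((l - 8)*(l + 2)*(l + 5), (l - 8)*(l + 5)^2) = l^2 - 3*l - 40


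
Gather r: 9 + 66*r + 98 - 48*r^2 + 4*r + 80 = -48*r^2 + 70*r + 187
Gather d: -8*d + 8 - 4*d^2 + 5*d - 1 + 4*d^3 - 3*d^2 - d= 4*d^3 - 7*d^2 - 4*d + 7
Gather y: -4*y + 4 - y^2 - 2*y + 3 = -y^2 - 6*y + 7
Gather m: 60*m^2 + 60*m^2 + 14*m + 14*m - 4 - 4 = 120*m^2 + 28*m - 8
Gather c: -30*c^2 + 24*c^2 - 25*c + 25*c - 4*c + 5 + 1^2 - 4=-6*c^2 - 4*c + 2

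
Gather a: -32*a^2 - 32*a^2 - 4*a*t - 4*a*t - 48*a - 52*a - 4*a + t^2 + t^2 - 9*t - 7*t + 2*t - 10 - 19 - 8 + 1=-64*a^2 + a*(-8*t - 104) + 2*t^2 - 14*t - 36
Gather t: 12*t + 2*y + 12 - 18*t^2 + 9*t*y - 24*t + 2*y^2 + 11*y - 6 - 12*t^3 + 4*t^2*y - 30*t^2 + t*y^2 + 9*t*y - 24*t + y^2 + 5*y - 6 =-12*t^3 + t^2*(4*y - 48) + t*(y^2 + 18*y - 36) + 3*y^2 + 18*y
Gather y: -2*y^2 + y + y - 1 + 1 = -2*y^2 + 2*y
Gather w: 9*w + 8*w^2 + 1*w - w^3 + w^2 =-w^3 + 9*w^2 + 10*w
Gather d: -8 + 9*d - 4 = 9*d - 12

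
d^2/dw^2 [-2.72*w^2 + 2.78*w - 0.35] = -5.44000000000000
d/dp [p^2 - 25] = 2*p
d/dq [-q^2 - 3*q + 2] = -2*q - 3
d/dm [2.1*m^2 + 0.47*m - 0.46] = 4.2*m + 0.47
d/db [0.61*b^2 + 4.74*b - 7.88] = 1.22*b + 4.74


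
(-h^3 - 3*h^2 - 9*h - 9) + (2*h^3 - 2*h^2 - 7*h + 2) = h^3 - 5*h^2 - 16*h - 7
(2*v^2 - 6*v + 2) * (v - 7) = 2*v^3 - 20*v^2 + 44*v - 14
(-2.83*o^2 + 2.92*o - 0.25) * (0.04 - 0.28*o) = 0.7924*o^3 - 0.9308*o^2 + 0.1868*o - 0.01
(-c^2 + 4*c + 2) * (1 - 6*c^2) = 6*c^4 - 24*c^3 - 13*c^2 + 4*c + 2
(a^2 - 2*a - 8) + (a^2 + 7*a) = 2*a^2 + 5*a - 8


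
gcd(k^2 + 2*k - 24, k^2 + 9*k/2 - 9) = k + 6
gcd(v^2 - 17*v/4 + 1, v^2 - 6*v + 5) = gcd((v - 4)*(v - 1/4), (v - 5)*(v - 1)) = 1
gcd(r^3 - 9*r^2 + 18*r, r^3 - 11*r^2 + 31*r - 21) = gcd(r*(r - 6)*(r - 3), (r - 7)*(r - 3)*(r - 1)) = r - 3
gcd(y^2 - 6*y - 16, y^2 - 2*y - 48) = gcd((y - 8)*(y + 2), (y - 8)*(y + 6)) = y - 8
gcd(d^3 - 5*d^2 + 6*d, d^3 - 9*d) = d^2 - 3*d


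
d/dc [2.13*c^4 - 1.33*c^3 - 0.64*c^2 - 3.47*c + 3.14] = 8.52*c^3 - 3.99*c^2 - 1.28*c - 3.47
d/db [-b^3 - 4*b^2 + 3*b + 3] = -3*b^2 - 8*b + 3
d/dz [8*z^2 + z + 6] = 16*z + 1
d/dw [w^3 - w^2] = w*(3*w - 2)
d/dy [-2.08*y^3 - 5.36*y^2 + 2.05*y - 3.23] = -6.24*y^2 - 10.72*y + 2.05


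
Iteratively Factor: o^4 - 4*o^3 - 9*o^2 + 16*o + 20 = (o + 1)*(o^3 - 5*o^2 - 4*o + 20) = (o + 1)*(o + 2)*(o^2 - 7*o + 10) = (o - 2)*(o + 1)*(o + 2)*(o - 5)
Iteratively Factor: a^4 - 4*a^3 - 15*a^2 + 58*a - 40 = (a - 1)*(a^3 - 3*a^2 - 18*a + 40) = (a - 1)*(a + 4)*(a^2 - 7*a + 10) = (a - 5)*(a - 1)*(a + 4)*(a - 2)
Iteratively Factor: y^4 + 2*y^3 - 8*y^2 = (y + 4)*(y^3 - 2*y^2) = (y - 2)*(y + 4)*(y^2) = y*(y - 2)*(y + 4)*(y)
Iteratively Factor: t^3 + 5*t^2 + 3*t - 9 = (t + 3)*(t^2 + 2*t - 3) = (t + 3)^2*(t - 1)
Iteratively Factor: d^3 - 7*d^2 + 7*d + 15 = (d - 3)*(d^2 - 4*d - 5) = (d - 3)*(d + 1)*(d - 5)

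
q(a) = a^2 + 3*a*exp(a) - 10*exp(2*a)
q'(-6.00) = -12.04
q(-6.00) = 35.96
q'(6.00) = -3246611.82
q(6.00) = -1620250.20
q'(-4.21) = -8.57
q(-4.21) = 17.53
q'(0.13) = -21.82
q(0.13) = -12.51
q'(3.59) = -25752.04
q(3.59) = -12725.95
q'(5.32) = -831569.67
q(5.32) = -414437.44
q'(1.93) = -884.89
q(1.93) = -431.04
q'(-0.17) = -12.47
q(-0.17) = -7.52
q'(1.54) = -396.54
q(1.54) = -193.66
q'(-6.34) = -12.71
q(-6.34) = 40.16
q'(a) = 3*a*exp(a) + 2*a - 20*exp(2*a) + 3*exp(a)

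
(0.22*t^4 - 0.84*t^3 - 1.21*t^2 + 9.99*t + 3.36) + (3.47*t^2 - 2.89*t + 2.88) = 0.22*t^4 - 0.84*t^3 + 2.26*t^2 + 7.1*t + 6.24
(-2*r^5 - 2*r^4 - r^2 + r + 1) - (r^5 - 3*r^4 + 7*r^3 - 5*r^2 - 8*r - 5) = -3*r^5 + r^4 - 7*r^3 + 4*r^2 + 9*r + 6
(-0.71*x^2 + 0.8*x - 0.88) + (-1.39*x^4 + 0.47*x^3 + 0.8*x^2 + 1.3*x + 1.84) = -1.39*x^4 + 0.47*x^3 + 0.0900000000000001*x^2 + 2.1*x + 0.96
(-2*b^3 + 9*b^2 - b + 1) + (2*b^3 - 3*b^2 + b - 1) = 6*b^2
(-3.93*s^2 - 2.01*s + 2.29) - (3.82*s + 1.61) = -3.93*s^2 - 5.83*s + 0.68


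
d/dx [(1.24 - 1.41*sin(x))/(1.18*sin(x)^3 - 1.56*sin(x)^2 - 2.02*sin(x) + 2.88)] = (3.3276*sin(x)^3 - 6.5892*sin(x)^2 + 3.8688*sin(x) - 1.556)*cos(x)/(1.3924*sin(x)^6 - 3.6816*sin(x)^5 - 2.3336*sin(x)^4 + 13.0992*sin(x)^3 - 4.9052*sin(x)^2 - 11.6352*sin(x) + 8.2944)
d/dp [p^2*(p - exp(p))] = p*(-p*exp(p) + 3*p - 2*exp(p))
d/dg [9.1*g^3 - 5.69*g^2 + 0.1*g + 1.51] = 27.3*g^2 - 11.38*g + 0.1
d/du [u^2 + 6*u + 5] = 2*u + 6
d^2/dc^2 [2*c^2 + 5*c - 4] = 4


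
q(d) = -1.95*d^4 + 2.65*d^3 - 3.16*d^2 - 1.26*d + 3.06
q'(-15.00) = 28207.29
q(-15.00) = -108351.54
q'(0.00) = -1.26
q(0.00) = 3.06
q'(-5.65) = 1695.06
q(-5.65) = -2555.80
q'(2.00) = -44.50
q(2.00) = -22.10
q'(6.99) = -2320.95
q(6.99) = -3910.34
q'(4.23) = -476.10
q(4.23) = -482.54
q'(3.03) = -164.40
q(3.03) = -120.41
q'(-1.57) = 58.44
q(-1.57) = -24.85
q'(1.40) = -15.93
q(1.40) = -5.12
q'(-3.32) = 392.79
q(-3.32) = -361.47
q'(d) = -7.8*d^3 + 7.95*d^2 - 6.32*d - 1.26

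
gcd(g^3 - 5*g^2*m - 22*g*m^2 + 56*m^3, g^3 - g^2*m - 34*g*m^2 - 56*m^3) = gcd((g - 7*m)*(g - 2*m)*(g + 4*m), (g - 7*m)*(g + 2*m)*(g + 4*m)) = g^2 - 3*g*m - 28*m^2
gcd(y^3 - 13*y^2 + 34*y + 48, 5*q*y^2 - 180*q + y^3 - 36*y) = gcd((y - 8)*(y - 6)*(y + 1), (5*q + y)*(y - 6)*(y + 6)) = y - 6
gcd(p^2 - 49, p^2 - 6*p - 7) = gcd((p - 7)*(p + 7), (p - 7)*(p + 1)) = p - 7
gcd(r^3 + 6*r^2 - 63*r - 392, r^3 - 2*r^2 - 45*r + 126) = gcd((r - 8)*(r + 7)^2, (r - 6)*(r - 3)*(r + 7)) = r + 7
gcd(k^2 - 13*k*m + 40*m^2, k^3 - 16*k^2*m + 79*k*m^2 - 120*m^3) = k^2 - 13*k*m + 40*m^2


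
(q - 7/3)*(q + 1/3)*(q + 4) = q^3 + 2*q^2 - 79*q/9 - 28/9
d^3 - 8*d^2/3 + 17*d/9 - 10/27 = (d - 5/3)*(d - 2/3)*(d - 1/3)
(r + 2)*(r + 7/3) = r^2 + 13*r/3 + 14/3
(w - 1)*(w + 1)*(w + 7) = w^3 + 7*w^2 - w - 7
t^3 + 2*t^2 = t^2*(t + 2)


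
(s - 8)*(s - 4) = s^2 - 12*s + 32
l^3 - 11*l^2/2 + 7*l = l*(l - 7/2)*(l - 2)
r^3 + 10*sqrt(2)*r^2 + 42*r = r*(r + 3*sqrt(2))*(r + 7*sqrt(2))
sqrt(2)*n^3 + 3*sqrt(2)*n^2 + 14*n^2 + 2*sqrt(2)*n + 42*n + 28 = (n + 2)*(n + 7*sqrt(2))*(sqrt(2)*n + sqrt(2))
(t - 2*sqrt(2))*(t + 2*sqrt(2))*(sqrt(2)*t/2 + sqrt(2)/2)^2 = t^4/2 + t^3 - 7*t^2/2 - 8*t - 4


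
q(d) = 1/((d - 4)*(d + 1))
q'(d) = -1/((d - 4)*(d + 1)^2) - 1/((d - 4)^2*(d + 1)) = (3 - 2*d)/(d^4 - 6*d^3 + d^2 + 24*d + 16)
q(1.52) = -0.16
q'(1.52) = -0.00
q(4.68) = 0.26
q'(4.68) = -0.43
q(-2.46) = 0.11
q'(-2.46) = 0.09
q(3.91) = -2.26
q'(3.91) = -24.68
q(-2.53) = 0.10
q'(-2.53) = 0.08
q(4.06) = 3.29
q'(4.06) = -55.55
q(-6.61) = 0.02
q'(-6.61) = 0.00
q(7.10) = 0.04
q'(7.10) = -0.02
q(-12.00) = 0.01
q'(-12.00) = 0.00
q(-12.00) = 0.01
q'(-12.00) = 0.00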